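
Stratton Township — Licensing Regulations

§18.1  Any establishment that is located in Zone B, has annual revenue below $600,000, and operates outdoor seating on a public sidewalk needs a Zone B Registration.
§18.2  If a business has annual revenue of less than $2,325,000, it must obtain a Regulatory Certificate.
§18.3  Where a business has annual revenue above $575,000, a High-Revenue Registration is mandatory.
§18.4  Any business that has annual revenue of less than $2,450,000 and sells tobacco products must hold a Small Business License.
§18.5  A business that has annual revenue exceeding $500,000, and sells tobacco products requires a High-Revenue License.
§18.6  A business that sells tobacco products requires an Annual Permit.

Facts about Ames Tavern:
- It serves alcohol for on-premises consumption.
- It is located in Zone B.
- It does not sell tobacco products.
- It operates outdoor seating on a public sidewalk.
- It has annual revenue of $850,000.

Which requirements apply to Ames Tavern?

§18.1 is located in Zone B; revenue $850,000 ≥ $600,000; operates outdoor seating on a public sidewalk → Zone B Registration not required.
§18.2 revenue $850,000 < $2,325,000 → Regulatory Certificate required.
§18.3 revenue $850,000 > $575,000 → High-Revenue Registration required.
§18.4 revenue $850,000 < $2,450,000; does not sell tobacco products → Small Business License not required.
§18.5 revenue $850,000 > $500,000; does not sell tobacco products → High-Revenue License not required.
§18.6 does not sell tobacco products → Annual Permit not required.

High-Revenue Registration, Regulatory Certificate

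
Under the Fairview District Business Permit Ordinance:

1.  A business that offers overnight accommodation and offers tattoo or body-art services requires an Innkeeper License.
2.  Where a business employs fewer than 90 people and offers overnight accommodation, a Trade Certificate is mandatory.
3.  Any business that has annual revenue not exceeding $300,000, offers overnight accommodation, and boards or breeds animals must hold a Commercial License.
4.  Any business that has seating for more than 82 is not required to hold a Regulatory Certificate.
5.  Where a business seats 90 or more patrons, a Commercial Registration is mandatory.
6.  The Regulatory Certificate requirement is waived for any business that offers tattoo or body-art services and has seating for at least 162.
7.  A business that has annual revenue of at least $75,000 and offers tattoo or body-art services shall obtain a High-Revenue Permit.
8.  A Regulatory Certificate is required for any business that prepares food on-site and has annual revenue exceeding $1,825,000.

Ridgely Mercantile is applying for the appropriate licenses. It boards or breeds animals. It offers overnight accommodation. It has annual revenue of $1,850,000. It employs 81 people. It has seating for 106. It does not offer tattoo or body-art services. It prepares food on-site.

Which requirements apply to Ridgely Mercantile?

1. offers overnight accommodation; does not offer tattoo or body-art services → Innkeeper License not required.
2. employees 81 < 90; offers overnight accommodation → Trade Certificate required.
3. revenue $1,850,000 > $300,000; offers overnight accommodation; boards or breeds animals → Commercial License not required.
4. seating 106 > 82 → exempt from Regulatory Certificate.
5. seating 106 ≥ 90 → Commercial Registration required.
6. does not offer tattoo or body-art services; seating 106 < 162 → Regulatory Certificate exemption does not apply.
7. revenue $1,850,000 ≥ $75,000; does not offer tattoo or body-art services → High-Revenue Permit not required.
8. prepares food on-site; revenue $1,850,000 > $1,825,000 → Regulatory Certificate required.

Commercial Registration, Trade Certificate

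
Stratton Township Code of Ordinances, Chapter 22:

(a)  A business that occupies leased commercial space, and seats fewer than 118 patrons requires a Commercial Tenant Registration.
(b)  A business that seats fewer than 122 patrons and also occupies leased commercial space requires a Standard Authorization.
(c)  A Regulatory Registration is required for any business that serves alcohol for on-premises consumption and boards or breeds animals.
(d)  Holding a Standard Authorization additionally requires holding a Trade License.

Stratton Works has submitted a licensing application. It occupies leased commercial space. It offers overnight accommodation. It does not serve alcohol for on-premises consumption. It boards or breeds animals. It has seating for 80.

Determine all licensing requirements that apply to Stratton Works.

(a) occupies leased commercial space; seating 80 < 118 → Commercial Tenant Registration required.
(b) seating 80 < 122; occupies leased commercial space → Standard Authorization required.
(c) does not serve alcohol for on-premises consumption; boards or breeds animals → Regulatory Registration not required.
(d) Standard Authorization is required → Trade License also required.

Commercial Tenant Registration, Standard Authorization, Trade License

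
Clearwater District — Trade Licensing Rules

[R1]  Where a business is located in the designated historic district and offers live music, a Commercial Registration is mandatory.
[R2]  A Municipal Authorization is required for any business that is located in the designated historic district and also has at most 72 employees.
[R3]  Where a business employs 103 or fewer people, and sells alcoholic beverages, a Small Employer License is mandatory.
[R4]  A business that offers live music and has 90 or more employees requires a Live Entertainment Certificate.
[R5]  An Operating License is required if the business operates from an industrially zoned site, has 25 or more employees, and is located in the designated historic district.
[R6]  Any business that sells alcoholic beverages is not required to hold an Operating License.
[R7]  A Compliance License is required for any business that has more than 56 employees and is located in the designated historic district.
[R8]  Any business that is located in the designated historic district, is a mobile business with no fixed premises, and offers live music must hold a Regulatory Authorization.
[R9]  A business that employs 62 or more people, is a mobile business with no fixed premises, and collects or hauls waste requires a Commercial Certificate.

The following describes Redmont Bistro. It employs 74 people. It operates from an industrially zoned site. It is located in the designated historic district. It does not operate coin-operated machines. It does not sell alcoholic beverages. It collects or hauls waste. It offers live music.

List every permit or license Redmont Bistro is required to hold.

[R1] is located in the designated historic district; offers live music → Commercial Registration required.
[R2] is located in the designated historic district; employees 74 > 72 → Municipal Authorization not required.
[R3] employees 74 ≤ 103; does not sell alcoholic beverages → Small Employer License not required.
[R4] offers live music; employees 74 < 90 → Live Entertainment Certificate not required.
[R5] operates from an industrially zoned site; employees 74 ≥ 25; is located in the designated historic district → Operating License required.
[R6] does not sell alcoholic beverages → Operating License exemption does not apply.
[R7] employees 74 > 56; is located in the designated historic district → Compliance License required.
[R8] is located in the designated historic district; operates from an industrially zoned site (not: is a mobile business with no fixed premises); offers live music → Regulatory Authorization not required.
[R9] employees 74 ≥ 62; operates from an industrially zoned site (not: is a mobile business with no fixed premises); collects or hauls waste → Commercial Certificate not required.

Commercial Registration, Compliance License, Operating License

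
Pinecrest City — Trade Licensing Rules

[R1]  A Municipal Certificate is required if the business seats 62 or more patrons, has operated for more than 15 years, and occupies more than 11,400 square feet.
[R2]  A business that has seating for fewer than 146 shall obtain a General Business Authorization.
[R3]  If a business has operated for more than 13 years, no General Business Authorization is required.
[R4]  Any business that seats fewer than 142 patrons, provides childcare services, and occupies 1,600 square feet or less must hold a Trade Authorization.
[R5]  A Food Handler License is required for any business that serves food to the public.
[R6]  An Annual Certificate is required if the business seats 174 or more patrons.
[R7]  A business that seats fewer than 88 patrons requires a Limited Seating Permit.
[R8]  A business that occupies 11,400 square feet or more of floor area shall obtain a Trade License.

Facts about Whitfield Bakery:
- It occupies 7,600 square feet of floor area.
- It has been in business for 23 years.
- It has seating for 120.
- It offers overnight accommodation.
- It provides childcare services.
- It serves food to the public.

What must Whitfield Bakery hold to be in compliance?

[R1] seating 120 ≥ 62; years in business 23 > 15; floor area 7,600 square feet ≤ 11,400 square feet → Municipal Certificate not required.
[R2] seating 120 < 146 → General Business Authorization required.
[R3] years in business 23 > 13 → exempt from General Business Authorization.
[R4] seating 120 < 142; provides childcare services; floor area 7,600 square feet > 1,600 square feet → Trade Authorization not required.
[R5] serves food to the public → Food Handler License required.
[R6] seating 120 < 174 → Annual Certificate not required.
[R7] seating 120 ≥ 88 → Limited Seating Permit not required.
[R8] floor area 7,600 square feet < 11,400 square feet → Trade License not required.

Food Handler License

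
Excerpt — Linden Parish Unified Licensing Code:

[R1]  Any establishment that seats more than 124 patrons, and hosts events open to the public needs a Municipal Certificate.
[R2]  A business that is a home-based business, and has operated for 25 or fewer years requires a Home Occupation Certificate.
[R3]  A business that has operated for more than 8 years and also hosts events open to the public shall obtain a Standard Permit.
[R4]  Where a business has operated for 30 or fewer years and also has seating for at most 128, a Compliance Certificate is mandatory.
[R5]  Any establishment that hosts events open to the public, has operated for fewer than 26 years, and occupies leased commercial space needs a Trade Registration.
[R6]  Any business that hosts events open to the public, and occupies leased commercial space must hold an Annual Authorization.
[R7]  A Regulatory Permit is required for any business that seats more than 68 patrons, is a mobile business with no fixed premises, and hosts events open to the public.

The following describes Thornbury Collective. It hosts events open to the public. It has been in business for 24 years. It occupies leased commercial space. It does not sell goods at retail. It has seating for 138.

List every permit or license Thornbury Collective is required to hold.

Annual Authorization, Municipal Certificate, Standard Permit, Trade Registration

[R1] seating 138 > 124; hosts events open to the public → Municipal Certificate required.
[R2] occupies leased commercial space (not: is a home-based business); years in business 24 ≤ 25 → Home Occupation Certificate not required.
[R3] years in business 24 > 8; hosts events open to the public → Standard Permit required.
[R4] years in business 24 ≤ 30; seating 138 > 128 → Compliance Certificate not required.
[R5] hosts events open to the public; years in business 24 < 26; occupies leased commercial space → Trade Registration required.
[R6] hosts events open to the public; occupies leased commercial space → Annual Authorization required.
[R7] seating 138 > 68; occupies leased commercial space (not: is a mobile business with no fixed premises); hosts events open to the public → Regulatory Permit not required.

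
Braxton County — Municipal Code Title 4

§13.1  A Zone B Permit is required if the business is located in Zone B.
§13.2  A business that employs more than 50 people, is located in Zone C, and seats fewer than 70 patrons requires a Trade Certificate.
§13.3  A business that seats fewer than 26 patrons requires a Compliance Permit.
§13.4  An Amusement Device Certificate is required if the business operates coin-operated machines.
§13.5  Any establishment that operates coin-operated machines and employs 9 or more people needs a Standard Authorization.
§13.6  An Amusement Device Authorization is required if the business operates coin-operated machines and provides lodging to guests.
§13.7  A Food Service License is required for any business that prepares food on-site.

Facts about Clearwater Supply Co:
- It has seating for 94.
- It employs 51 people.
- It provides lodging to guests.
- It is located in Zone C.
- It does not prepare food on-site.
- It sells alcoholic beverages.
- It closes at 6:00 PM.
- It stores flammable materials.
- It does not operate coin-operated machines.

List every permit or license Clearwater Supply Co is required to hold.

§13.1 is located in Zone C (not: is located in Zone B) → Zone B Permit not required.
§13.2 employees 51 > 50; is located in Zone C; seating 94 ≥ 70 → Trade Certificate not required.
§13.3 seating 94 ≥ 26 → Compliance Permit not required.
§13.4 does not operate coin-operated machines → Amusement Device Certificate not required.
§13.5 does not operate coin-operated machines; employees 51 ≥ 9 → Standard Authorization not required.
§13.6 does not operate coin-operated machines; provides lodging to guests → Amusement Device Authorization not required.
§13.7 does not prepare food on-site → Food Service License not required.

None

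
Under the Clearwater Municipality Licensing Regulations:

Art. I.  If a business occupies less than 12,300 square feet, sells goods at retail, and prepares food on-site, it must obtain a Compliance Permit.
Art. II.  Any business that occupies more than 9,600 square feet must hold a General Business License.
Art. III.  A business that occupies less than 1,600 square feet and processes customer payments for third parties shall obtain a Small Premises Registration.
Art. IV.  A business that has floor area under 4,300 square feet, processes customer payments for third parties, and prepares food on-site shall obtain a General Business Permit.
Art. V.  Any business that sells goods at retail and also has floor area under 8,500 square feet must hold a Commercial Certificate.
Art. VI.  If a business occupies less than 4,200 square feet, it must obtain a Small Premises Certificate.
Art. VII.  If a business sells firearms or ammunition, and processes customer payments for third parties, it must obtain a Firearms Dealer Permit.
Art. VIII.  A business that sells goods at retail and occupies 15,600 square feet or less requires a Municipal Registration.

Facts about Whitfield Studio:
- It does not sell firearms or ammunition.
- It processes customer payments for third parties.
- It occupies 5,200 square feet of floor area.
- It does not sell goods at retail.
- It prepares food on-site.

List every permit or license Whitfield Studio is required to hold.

Art. I. floor area 5,200 square feet < 12,300 square feet; does not sell goods at retail; prepares food on-site → Compliance Permit not required.
Art. II. floor area 5,200 square feet ≤ 9,600 square feet → General Business License not required.
Art. III. floor area 5,200 square feet ≥ 1,600 square feet; processes customer payments for third parties → Small Premises Registration not required.
Art. IV. floor area 5,200 square feet ≥ 4,300 square feet; processes customer payments for third parties; prepares food on-site → General Business Permit not required.
Art. V. does not sell goods at retail; floor area 5,200 square feet < 8,500 square feet → Commercial Certificate not required.
Art. VI. floor area 5,200 square feet ≥ 4,200 square feet → Small Premises Certificate not required.
Art. VII. does not sell firearms or ammunition; processes customer payments for third parties → Firearms Dealer Permit not required.
Art. VIII. does not sell goods at retail; floor area 5,200 square feet ≤ 15,600 square feet → Municipal Registration not required.

None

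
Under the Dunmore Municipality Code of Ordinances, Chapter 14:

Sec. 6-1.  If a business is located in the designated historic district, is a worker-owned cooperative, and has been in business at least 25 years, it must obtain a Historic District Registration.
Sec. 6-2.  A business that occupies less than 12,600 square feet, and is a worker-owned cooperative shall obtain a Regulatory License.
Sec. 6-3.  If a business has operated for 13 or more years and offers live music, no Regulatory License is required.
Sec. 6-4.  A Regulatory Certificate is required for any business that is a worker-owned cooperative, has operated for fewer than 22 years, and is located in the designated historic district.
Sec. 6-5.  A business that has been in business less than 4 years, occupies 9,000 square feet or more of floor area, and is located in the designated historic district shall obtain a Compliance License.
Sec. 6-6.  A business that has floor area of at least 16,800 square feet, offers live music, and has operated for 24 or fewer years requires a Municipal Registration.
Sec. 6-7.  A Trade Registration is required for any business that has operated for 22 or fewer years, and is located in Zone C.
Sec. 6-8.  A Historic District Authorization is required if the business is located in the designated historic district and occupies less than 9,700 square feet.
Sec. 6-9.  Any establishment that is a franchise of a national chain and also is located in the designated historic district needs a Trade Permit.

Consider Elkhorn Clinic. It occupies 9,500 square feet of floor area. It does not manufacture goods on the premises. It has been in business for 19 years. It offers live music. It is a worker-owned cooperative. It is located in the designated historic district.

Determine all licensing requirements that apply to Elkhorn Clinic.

Sec. 6-1. is located in the designated historic district; is a worker-owned cooperative; years in business 19 < 25 → Historic District Registration not required.
Sec. 6-2. floor area 9,500 square feet < 12,600 square feet; is a worker-owned cooperative → Regulatory License required.
Sec. 6-3. years in business 19 ≥ 13; offers live music → exempt from Regulatory License.
Sec. 6-4. is a worker-owned cooperative; years in business 19 < 22; is located in the designated historic district → Regulatory Certificate required.
Sec. 6-5. years in business 19 ≥ 4; floor area 9,500 square feet ≥ 9,000 square feet; is located in the designated historic district → Compliance License not required.
Sec. 6-6. floor area 9,500 square feet < 16,800 square feet; offers live music; years in business 19 ≤ 24 → Municipal Registration not required.
Sec. 6-7. years in business 19 ≤ 22; is located in the designated historic district (not: is located in Zone C) → Trade Registration not required.
Sec. 6-8. is located in the designated historic district; floor area 9,500 square feet < 9,700 square feet → Historic District Authorization required.
Sec. 6-9. is a worker-owned cooperative (not: is a franchise of a national chain); is located in the designated historic district → Trade Permit not required.

Historic District Authorization, Regulatory Certificate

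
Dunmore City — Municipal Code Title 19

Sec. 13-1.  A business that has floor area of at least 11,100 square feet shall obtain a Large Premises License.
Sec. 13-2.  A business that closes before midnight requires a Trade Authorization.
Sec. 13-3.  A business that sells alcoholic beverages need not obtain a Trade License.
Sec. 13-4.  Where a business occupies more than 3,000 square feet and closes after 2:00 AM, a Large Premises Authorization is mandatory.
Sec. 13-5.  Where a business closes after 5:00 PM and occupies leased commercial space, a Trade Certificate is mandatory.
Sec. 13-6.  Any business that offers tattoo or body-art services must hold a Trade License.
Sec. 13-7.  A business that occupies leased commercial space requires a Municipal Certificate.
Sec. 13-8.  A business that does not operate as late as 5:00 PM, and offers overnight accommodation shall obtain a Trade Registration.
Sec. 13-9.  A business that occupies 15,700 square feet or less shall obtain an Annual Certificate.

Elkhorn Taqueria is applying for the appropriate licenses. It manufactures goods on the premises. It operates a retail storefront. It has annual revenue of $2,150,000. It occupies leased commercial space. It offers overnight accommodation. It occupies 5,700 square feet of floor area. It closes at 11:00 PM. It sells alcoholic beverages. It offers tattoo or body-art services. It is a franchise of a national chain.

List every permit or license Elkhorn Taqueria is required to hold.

Annual Certificate, Municipal Certificate, Trade Authorization, Trade Certificate

Sec. 13-1. floor area 5,700 square feet < 11,100 square feet → Large Premises License not required.
Sec. 13-2. closes 11:00 PM, at/before midnight → Trade Authorization required.
Sec. 13-3. sells alcoholic beverages → exempt from Trade License.
Sec. 13-4. floor area 5,700 square feet > 3,000 square feet; closes 11:00 PM, at/before 2:00 AM → Large Premises Authorization not required.
Sec. 13-5. closes 11:00 PM, after 5:00 PM; occupies leased commercial space → Trade Certificate required.
Sec. 13-6. offers tattoo or body-art services → Trade License required.
Sec. 13-7. occupies leased commercial space → Municipal Certificate required.
Sec. 13-8. closes 11:00 PM, after 5:00 PM; offers overnight accommodation → Trade Registration not required.
Sec. 13-9. floor area 5,700 square feet ≤ 15,700 square feet → Annual Certificate required.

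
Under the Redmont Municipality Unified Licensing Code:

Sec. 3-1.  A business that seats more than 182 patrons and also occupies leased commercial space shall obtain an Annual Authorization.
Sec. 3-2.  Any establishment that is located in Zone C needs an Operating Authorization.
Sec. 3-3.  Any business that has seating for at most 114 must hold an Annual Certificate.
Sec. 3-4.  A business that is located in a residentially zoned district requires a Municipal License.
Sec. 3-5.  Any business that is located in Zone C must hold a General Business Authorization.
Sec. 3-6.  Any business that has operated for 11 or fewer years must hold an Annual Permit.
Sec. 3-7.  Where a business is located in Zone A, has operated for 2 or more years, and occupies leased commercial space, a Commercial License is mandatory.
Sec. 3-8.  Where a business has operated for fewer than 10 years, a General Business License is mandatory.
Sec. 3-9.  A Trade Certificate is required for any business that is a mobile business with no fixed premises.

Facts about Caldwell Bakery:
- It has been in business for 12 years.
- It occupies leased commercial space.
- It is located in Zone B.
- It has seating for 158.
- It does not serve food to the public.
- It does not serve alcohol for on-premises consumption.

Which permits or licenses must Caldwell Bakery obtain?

None

Sec. 3-1. seating 158 ≤ 182; occupies leased commercial space → Annual Authorization not required.
Sec. 3-2. is located in Zone B (not: is located in Zone C) → Operating Authorization not required.
Sec. 3-3. seating 158 > 114 → Annual Certificate not required.
Sec. 3-4. is located in Zone B (not: is located in a residentially zoned district) → Municipal License not required.
Sec. 3-5. is located in Zone B (not: is located in Zone C) → General Business Authorization not required.
Sec. 3-6. years in business 12 > 11 → Annual Permit not required.
Sec. 3-7. is located in Zone B (not: is located in Zone A); years in business 12 ≥ 2; occupies leased commercial space → Commercial License not required.
Sec. 3-8. years in business 12 ≥ 10 → General Business License not required.
Sec. 3-9. occupies leased commercial space (not: is a mobile business with no fixed premises) → Trade Certificate not required.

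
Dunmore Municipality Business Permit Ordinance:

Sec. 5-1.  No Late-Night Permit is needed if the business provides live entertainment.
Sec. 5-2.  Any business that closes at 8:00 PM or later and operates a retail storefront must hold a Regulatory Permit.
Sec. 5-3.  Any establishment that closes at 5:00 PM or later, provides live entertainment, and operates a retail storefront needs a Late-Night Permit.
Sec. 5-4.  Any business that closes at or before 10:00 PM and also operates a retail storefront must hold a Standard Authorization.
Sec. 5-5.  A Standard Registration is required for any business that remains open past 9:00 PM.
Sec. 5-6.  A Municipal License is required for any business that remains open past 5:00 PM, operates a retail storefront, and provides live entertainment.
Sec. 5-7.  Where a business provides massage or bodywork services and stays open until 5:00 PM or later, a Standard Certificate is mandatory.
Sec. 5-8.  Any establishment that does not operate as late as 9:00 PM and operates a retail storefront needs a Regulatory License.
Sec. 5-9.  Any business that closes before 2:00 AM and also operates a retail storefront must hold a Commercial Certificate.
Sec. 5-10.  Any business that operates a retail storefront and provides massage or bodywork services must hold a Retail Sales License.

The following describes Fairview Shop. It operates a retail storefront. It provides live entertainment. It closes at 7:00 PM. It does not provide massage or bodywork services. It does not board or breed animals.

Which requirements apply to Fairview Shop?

Commercial Certificate, Municipal License, Regulatory License, Standard Authorization

Sec. 5-1. provides live entertainment → exempt from Late-Night Permit.
Sec. 5-2. closes 7:00 PM, at/before 8:00 PM; operates a retail storefront → Regulatory Permit not required.
Sec. 5-3. closes 7:00 PM, after 5:00 PM; provides live entertainment; operates a retail storefront → Late-Night Permit required.
Sec. 5-4. closes 7:00 PM, at/before 10:00 PM; operates a retail storefront → Standard Authorization required.
Sec. 5-5. closes 7:00 PM, at/before 9:00 PM → Standard Registration not required.
Sec. 5-6. closes 7:00 PM, after 5:00 PM; operates a retail storefront; provides live entertainment → Municipal License required.
Sec. 5-7. does not provide massage or bodywork services; closes 7:00 PM, after 5:00 PM → Standard Certificate not required.
Sec. 5-8. closes 7:00 PM, at/before 9:00 PM; operates a retail storefront → Regulatory License required.
Sec. 5-9. closes 7:00 PM, at/before 2:00 AM; operates a retail storefront → Commercial Certificate required.
Sec. 5-10. operates a retail storefront; does not provide massage or bodywork services → Retail Sales License not required.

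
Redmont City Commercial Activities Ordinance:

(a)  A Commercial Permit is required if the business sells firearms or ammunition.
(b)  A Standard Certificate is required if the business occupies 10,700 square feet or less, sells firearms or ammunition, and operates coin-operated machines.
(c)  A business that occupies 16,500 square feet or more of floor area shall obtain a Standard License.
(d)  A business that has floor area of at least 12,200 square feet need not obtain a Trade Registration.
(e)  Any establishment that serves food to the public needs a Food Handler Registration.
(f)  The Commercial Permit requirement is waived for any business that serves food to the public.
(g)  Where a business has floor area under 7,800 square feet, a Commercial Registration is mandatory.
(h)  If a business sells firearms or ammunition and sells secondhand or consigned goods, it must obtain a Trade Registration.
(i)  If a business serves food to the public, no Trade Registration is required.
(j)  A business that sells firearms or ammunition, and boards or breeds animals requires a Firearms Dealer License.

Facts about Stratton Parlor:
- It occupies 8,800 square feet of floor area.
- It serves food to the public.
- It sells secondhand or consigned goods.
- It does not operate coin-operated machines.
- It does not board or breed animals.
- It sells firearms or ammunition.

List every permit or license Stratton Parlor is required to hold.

Food Handler Registration

(a) sells firearms or ammunition → Commercial Permit required.
(b) floor area 8,800 square feet ≤ 10,700 square feet; sells firearms or ammunition; does not operate coin-operated machines → Standard Certificate not required.
(c) floor area 8,800 square feet < 16,500 square feet → Standard License not required.
(d) floor area 8,800 square feet < 12,200 square feet → Trade Registration exemption does not apply.
(e) serves food to the public → Food Handler Registration required.
(f) serves food to the public → exempt from Commercial Permit.
(g) floor area 8,800 square feet ≥ 7,800 square feet → Commercial Registration not required.
(h) sells firearms or ammunition; sells secondhand or consigned goods → Trade Registration required.
(i) serves food to the public → exempt from Trade Registration.
(j) sells firearms or ammunition; does not board or breed animals → Firearms Dealer License not required.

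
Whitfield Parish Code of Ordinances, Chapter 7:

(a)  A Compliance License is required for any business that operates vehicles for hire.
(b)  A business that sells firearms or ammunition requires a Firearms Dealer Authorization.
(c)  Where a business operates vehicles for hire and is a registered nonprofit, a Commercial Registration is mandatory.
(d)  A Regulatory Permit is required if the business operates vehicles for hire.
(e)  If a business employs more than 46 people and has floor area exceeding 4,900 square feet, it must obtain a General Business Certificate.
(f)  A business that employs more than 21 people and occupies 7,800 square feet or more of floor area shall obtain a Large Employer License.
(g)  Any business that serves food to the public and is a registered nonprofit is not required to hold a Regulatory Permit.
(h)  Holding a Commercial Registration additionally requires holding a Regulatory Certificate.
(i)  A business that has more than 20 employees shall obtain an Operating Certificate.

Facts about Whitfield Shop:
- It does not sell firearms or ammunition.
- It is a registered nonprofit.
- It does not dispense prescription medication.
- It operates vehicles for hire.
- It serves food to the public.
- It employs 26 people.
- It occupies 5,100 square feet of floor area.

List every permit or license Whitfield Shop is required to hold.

Commercial Registration, Compliance License, Operating Certificate, Regulatory Certificate

(a) operates vehicles for hire → Compliance License required.
(b) does not sell firearms or ammunition → Firearms Dealer Authorization not required.
(c) operates vehicles for hire; is a registered nonprofit → Commercial Registration required.
(d) operates vehicles for hire → Regulatory Permit required.
(e) employees 26 ≤ 46; floor area 5,100 square feet > 4,900 square feet → General Business Certificate not required.
(f) employees 26 > 21; floor area 5,100 square feet < 7,800 square feet → Large Employer License not required.
(g) serves food to the public; is a registered nonprofit → exempt from Regulatory Permit.
(h) Commercial Registration is required → Regulatory Certificate also required.
(i) employees 26 > 20 → Operating Certificate required.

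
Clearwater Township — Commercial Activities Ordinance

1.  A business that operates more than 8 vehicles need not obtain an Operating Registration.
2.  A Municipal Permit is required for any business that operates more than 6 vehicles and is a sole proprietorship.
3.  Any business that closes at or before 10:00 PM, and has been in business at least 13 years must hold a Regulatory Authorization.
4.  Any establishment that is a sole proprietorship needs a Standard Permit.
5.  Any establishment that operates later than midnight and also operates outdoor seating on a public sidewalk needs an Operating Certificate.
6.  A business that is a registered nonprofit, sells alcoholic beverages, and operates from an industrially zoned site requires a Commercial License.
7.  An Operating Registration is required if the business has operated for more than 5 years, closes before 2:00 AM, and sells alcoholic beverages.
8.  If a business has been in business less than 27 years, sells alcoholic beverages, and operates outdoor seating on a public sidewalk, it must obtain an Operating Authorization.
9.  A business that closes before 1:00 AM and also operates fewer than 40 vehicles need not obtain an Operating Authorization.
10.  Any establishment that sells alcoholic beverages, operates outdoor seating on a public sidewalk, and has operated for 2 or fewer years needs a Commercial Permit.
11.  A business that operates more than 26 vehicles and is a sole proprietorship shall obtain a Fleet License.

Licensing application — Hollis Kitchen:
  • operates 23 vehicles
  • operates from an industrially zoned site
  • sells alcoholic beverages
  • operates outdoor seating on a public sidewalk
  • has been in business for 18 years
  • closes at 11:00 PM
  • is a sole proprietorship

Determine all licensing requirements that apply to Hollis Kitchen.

Municipal Permit, Standard Permit

1. vehicles 23 > 8 → exempt from Operating Registration.
2. vehicles 23 > 6; is a sole proprietorship → Municipal Permit required.
3. closes 11:00 PM, after 10:00 PM; years in business 18 ≥ 13 → Regulatory Authorization not required.
4. is a sole proprietorship → Standard Permit required.
5. closes 11:00 PM, at/before midnight; operates outdoor seating on a public sidewalk → Operating Certificate not required.
6. is a sole proprietorship (not: is a registered nonprofit); sells alcoholic beverages; operates from an industrially zoned site → Commercial License not required.
7. years in business 18 > 5; closes 11:00 PM, at/before 2:00 AM; sells alcoholic beverages → Operating Registration required.
8. years in business 18 < 27; sells alcoholic beverages; operates outdoor seating on a public sidewalk → Operating Authorization required.
9. closes 11:00 PM, at/before 1:00 AM; vehicles 23 < 40 → exempt from Operating Authorization.
10. sells alcoholic beverages; operates outdoor seating on a public sidewalk; years in business 18 > 2 → Commercial Permit not required.
11. vehicles 23 ≤ 26; is a sole proprietorship → Fleet License not required.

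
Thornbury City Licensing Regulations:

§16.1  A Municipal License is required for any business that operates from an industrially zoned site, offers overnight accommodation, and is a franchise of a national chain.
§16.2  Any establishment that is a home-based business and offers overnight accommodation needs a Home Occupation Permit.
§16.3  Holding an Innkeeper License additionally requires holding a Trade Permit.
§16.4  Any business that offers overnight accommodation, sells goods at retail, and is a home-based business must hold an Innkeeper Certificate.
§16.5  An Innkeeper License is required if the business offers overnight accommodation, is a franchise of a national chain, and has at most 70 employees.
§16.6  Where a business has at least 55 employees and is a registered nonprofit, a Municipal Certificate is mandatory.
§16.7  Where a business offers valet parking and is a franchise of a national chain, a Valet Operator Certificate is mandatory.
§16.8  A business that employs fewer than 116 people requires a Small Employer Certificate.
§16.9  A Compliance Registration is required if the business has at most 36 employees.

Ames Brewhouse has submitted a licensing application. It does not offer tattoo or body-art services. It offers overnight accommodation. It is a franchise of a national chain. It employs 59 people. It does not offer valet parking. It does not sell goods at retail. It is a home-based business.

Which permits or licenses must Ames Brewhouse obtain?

§16.1 is a home-based business (not: operates from an industrially zoned site); offers overnight accommodation; is a franchise of a national chain → Municipal License not required.
§16.2 is a home-based business; offers overnight accommodation → Home Occupation Permit required.
§16.3 Innkeeper License is required → Trade Permit also required.
§16.4 offers overnight accommodation; does not sell goods at retail; is a home-based business → Innkeeper Certificate not required.
§16.5 offers overnight accommodation; is a franchise of a national chain; employees 59 ≤ 70 → Innkeeper License required.
§16.6 employees 59 ≥ 55; is a franchise of a national chain (not: is a registered nonprofit) → Municipal Certificate not required.
§16.7 does not offer valet parking; is a franchise of a national chain → Valet Operator Certificate not required.
§16.8 employees 59 < 116 → Small Employer Certificate required.
§16.9 employees 59 > 36 → Compliance Registration not required.

Home Occupation Permit, Innkeeper License, Small Employer Certificate, Trade Permit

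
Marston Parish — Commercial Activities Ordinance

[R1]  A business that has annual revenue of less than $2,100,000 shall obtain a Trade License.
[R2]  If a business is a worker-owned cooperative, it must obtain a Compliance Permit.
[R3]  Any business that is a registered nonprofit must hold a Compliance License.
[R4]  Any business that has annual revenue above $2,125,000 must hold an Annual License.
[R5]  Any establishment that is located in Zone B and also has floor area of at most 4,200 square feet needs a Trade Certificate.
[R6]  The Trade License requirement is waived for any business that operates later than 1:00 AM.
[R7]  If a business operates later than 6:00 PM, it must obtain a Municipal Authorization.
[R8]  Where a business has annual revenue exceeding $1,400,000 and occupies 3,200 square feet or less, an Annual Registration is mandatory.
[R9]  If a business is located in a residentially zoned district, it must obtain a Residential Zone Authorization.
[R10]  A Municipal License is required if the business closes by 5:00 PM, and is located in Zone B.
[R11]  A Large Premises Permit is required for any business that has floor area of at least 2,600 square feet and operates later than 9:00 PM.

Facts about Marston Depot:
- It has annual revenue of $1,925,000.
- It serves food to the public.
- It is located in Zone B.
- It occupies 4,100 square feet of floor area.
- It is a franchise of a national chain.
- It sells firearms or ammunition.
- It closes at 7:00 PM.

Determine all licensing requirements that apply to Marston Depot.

[R1] revenue $1,925,000 < $2,100,000 → Trade License required.
[R2] is a franchise of a national chain (not: is a worker-owned cooperative) → Compliance Permit not required.
[R3] is a franchise of a national chain (not: is a registered nonprofit) → Compliance License not required.
[R4] revenue $1,925,000 ≤ $2,125,000 → Annual License not required.
[R5] is located in Zone B; floor area 4,100 square feet ≤ 4,200 square feet → Trade Certificate required.
[R6] closes 7:00 PM, at/before 1:00 AM → Trade License exemption does not apply.
[R7] closes 7:00 PM, after 6:00 PM → Municipal Authorization required.
[R8] revenue $1,925,000 > $1,400,000; floor area 4,100 square feet > 3,200 square feet → Annual Registration not required.
[R9] is located in Zone B (not: is located in a residentially zoned district) → Residential Zone Authorization not required.
[R10] closes 7:00 PM, after 5:00 PM; is located in Zone B → Municipal License not required.
[R11] floor area 4,100 square feet ≥ 2,600 square feet; closes 7:00 PM, at/before 9:00 PM → Large Premises Permit not required.

Municipal Authorization, Trade Certificate, Trade License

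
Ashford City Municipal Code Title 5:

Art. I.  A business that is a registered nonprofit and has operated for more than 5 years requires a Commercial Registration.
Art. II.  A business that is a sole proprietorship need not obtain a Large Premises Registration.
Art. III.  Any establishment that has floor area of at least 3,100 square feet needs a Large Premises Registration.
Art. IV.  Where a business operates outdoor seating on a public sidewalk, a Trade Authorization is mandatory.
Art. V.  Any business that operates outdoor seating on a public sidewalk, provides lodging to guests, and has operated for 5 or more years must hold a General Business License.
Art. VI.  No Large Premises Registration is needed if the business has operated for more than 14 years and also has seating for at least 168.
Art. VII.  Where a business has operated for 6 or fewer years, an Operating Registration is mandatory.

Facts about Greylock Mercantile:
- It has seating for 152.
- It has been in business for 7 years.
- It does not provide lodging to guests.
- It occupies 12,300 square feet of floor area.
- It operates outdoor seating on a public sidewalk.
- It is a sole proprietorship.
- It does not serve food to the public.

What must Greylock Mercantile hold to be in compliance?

Art. I. is a sole proprietorship (not: is a registered nonprofit); years in business 7 > 5 → Commercial Registration not required.
Art. II. is a sole proprietorship → exempt from Large Premises Registration.
Art. III. floor area 12,300 square feet ≥ 3,100 square feet → Large Premises Registration required.
Art. IV. operates outdoor seating on a public sidewalk → Trade Authorization required.
Art. V. operates outdoor seating on a public sidewalk; does not provide lodging to guests; years in business 7 ≥ 5 → General Business License not required.
Art. VI. years in business 7 ≤ 14; seating 152 < 168 → Large Premises Registration exemption does not apply.
Art. VII. years in business 7 > 6 → Operating Registration not required.

Trade Authorization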